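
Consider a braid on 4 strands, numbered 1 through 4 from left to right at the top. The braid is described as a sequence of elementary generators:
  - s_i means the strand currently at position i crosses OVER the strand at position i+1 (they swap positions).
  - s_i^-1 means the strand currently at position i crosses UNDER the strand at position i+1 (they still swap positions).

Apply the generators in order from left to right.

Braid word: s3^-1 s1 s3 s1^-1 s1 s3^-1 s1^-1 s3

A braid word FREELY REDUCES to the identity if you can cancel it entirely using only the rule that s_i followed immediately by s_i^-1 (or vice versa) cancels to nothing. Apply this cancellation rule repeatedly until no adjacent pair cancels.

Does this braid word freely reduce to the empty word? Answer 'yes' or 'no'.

Answer: yes

Derivation:
Gen 1 (s3^-1): push. Stack: [s3^-1]
Gen 2 (s1): push. Stack: [s3^-1 s1]
Gen 3 (s3): push. Stack: [s3^-1 s1 s3]
Gen 4 (s1^-1): push. Stack: [s3^-1 s1 s3 s1^-1]
Gen 5 (s1): cancels prior s1^-1. Stack: [s3^-1 s1 s3]
Gen 6 (s3^-1): cancels prior s3. Stack: [s3^-1 s1]
Gen 7 (s1^-1): cancels prior s1. Stack: [s3^-1]
Gen 8 (s3): cancels prior s3^-1. Stack: []
Reduced word: (empty)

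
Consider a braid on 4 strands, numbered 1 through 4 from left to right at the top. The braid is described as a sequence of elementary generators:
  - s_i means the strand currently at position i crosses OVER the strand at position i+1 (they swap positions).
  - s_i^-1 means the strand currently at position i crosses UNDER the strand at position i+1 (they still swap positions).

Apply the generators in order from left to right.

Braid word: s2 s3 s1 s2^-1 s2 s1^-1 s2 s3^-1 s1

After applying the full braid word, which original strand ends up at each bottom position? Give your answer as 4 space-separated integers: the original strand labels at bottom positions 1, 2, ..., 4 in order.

Gen 1 (s2): strand 2 crosses over strand 3. Perm now: [1 3 2 4]
Gen 2 (s3): strand 2 crosses over strand 4. Perm now: [1 3 4 2]
Gen 3 (s1): strand 1 crosses over strand 3. Perm now: [3 1 4 2]
Gen 4 (s2^-1): strand 1 crosses under strand 4. Perm now: [3 4 1 2]
Gen 5 (s2): strand 4 crosses over strand 1. Perm now: [3 1 4 2]
Gen 6 (s1^-1): strand 3 crosses under strand 1. Perm now: [1 3 4 2]
Gen 7 (s2): strand 3 crosses over strand 4. Perm now: [1 4 3 2]
Gen 8 (s3^-1): strand 3 crosses under strand 2. Perm now: [1 4 2 3]
Gen 9 (s1): strand 1 crosses over strand 4. Perm now: [4 1 2 3]

Answer: 4 1 2 3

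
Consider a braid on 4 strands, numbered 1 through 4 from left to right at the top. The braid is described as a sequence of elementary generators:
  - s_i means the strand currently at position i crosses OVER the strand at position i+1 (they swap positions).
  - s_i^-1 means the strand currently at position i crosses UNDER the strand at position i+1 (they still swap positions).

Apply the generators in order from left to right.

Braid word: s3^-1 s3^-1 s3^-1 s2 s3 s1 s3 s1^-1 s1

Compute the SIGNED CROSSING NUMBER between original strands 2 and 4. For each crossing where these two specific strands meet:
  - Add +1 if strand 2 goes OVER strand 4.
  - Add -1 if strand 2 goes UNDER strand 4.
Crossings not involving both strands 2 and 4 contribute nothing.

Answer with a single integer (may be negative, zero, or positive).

Gen 1: crossing 3x4. Both 2&4? no. Sum: 0
Gen 2: crossing 4x3. Both 2&4? no. Sum: 0
Gen 3: crossing 3x4. Both 2&4? no. Sum: 0
Gen 4: 2 over 4. Both 2&4? yes. Contrib: +1. Sum: 1
Gen 5: crossing 2x3. Both 2&4? no. Sum: 1
Gen 6: crossing 1x4. Both 2&4? no. Sum: 1
Gen 7: crossing 3x2. Both 2&4? no. Sum: 1
Gen 8: crossing 4x1. Both 2&4? no. Sum: 1
Gen 9: crossing 1x4. Both 2&4? no. Sum: 1

Answer: 1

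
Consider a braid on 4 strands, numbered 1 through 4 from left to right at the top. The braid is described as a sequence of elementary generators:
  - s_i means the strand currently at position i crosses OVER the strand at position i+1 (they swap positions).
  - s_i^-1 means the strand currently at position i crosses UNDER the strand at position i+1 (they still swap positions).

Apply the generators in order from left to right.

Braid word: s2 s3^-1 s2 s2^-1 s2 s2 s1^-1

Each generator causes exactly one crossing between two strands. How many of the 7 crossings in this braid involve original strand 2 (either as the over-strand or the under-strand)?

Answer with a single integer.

Gen 1: crossing 2x3. Involves strand 2? yes. Count so far: 1
Gen 2: crossing 2x4. Involves strand 2? yes. Count so far: 2
Gen 3: crossing 3x4. Involves strand 2? no. Count so far: 2
Gen 4: crossing 4x3. Involves strand 2? no. Count so far: 2
Gen 5: crossing 3x4. Involves strand 2? no. Count so far: 2
Gen 6: crossing 4x3. Involves strand 2? no. Count so far: 2
Gen 7: crossing 1x3. Involves strand 2? no. Count so far: 2

Answer: 2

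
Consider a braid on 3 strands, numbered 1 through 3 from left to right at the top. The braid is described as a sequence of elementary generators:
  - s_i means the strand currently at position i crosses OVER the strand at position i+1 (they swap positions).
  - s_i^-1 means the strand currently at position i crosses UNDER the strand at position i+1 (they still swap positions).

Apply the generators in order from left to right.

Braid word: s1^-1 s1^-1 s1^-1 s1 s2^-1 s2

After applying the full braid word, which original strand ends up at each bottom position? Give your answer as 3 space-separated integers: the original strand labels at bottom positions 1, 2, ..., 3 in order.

Answer: 1 2 3

Derivation:
Gen 1 (s1^-1): strand 1 crosses under strand 2. Perm now: [2 1 3]
Gen 2 (s1^-1): strand 2 crosses under strand 1. Perm now: [1 2 3]
Gen 3 (s1^-1): strand 1 crosses under strand 2. Perm now: [2 1 3]
Gen 4 (s1): strand 2 crosses over strand 1. Perm now: [1 2 3]
Gen 5 (s2^-1): strand 2 crosses under strand 3. Perm now: [1 3 2]
Gen 6 (s2): strand 3 crosses over strand 2. Perm now: [1 2 3]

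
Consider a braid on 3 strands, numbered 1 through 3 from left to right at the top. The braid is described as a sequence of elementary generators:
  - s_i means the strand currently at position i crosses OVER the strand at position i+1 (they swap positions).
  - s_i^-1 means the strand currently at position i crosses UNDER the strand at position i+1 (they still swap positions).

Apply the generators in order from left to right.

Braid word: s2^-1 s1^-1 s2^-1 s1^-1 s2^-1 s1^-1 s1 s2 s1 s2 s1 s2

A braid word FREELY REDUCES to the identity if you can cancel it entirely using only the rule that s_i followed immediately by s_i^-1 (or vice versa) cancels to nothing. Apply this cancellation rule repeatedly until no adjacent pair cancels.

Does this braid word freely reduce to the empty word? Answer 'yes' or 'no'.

Answer: yes

Derivation:
Gen 1 (s2^-1): push. Stack: [s2^-1]
Gen 2 (s1^-1): push. Stack: [s2^-1 s1^-1]
Gen 3 (s2^-1): push. Stack: [s2^-1 s1^-1 s2^-1]
Gen 4 (s1^-1): push. Stack: [s2^-1 s1^-1 s2^-1 s1^-1]
Gen 5 (s2^-1): push. Stack: [s2^-1 s1^-1 s2^-1 s1^-1 s2^-1]
Gen 6 (s1^-1): push. Stack: [s2^-1 s1^-1 s2^-1 s1^-1 s2^-1 s1^-1]
Gen 7 (s1): cancels prior s1^-1. Stack: [s2^-1 s1^-1 s2^-1 s1^-1 s2^-1]
Gen 8 (s2): cancels prior s2^-1. Stack: [s2^-1 s1^-1 s2^-1 s1^-1]
Gen 9 (s1): cancels prior s1^-1. Stack: [s2^-1 s1^-1 s2^-1]
Gen 10 (s2): cancels prior s2^-1. Stack: [s2^-1 s1^-1]
Gen 11 (s1): cancels prior s1^-1. Stack: [s2^-1]
Gen 12 (s2): cancels prior s2^-1. Stack: []
Reduced word: (empty)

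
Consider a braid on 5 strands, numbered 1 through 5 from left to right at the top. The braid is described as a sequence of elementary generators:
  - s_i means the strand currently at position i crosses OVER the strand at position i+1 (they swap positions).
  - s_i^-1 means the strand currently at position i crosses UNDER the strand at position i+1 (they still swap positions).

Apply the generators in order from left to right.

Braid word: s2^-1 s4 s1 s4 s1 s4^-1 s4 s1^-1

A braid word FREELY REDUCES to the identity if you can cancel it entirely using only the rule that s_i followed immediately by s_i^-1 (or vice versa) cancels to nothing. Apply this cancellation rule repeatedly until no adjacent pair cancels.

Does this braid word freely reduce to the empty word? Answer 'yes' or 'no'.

Answer: no

Derivation:
Gen 1 (s2^-1): push. Stack: [s2^-1]
Gen 2 (s4): push. Stack: [s2^-1 s4]
Gen 3 (s1): push. Stack: [s2^-1 s4 s1]
Gen 4 (s4): push. Stack: [s2^-1 s4 s1 s4]
Gen 5 (s1): push. Stack: [s2^-1 s4 s1 s4 s1]
Gen 6 (s4^-1): push. Stack: [s2^-1 s4 s1 s4 s1 s4^-1]
Gen 7 (s4): cancels prior s4^-1. Stack: [s2^-1 s4 s1 s4 s1]
Gen 8 (s1^-1): cancels prior s1. Stack: [s2^-1 s4 s1 s4]
Reduced word: s2^-1 s4 s1 s4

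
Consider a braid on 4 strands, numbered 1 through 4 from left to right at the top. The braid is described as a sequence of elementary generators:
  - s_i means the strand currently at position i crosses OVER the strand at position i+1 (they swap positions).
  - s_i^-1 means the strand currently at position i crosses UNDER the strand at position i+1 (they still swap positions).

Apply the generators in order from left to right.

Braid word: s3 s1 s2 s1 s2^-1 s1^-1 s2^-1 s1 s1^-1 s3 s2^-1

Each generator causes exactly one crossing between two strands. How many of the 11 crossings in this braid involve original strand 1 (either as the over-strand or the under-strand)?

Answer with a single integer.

Gen 1: crossing 3x4. Involves strand 1? no. Count so far: 0
Gen 2: crossing 1x2. Involves strand 1? yes. Count so far: 1
Gen 3: crossing 1x4. Involves strand 1? yes. Count so far: 2
Gen 4: crossing 2x4. Involves strand 1? no. Count so far: 2
Gen 5: crossing 2x1. Involves strand 1? yes. Count so far: 3
Gen 6: crossing 4x1. Involves strand 1? yes. Count so far: 4
Gen 7: crossing 4x2. Involves strand 1? no. Count so far: 4
Gen 8: crossing 1x2. Involves strand 1? yes. Count so far: 5
Gen 9: crossing 2x1. Involves strand 1? yes. Count so far: 6
Gen 10: crossing 4x3. Involves strand 1? no. Count so far: 6
Gen 11: crossing 2x3. Involves strand 1? no. Count so far: 6

Answer: 6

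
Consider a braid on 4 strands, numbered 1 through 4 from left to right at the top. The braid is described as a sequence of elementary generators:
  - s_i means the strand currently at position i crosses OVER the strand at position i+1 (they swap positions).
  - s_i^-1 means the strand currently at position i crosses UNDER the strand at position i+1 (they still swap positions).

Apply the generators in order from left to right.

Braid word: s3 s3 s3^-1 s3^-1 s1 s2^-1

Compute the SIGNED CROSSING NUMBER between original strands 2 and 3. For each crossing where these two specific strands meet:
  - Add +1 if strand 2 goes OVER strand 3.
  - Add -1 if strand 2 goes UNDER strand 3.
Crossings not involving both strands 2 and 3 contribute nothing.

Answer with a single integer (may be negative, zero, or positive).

Gen 1: crossing 3x4. Both 2&3? no. Sum: 0
Gen 2: crossing 4x3. Both 2&3? no. Sum: 0
Gen 3: crossing 3x4. Both 2&3? no. Sum: 0
Gen 4: crossing 4x3. Both 2&3? no. Sum: 0
Gen 5: crossing 1x2. Both 2&3? no. Sum: 0
Gen 6: crossing 1x3. Both 2&3? no. Sum: 0

Answer: 0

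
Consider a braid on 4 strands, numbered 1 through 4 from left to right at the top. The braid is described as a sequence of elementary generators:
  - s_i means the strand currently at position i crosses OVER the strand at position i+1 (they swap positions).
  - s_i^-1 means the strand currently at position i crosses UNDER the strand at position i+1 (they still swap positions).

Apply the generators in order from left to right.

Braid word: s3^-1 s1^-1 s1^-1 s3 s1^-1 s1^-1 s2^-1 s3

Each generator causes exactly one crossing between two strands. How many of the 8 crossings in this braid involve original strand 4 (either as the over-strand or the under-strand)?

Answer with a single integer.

Gen 1: crossing 3x4. Involves strand 4? yes. Count so far: 1
Gen 2: crossing 1x2. Involves strand 4? no. Count so far: 1
Gen 3: crossing 2x1. Involves strand 4? no. Count so far: 1
Gen 4: crossing 4x3. Involves strand 4? yes. Count so far: 2
Gen 5: crossing 1x2. Involves strand 4? no. Count so far: 2
Gen 6: crossing 2x1. Involves strand 4? no. Count so far: 2
Gen 7: crossing 2x3. Involves strand 4? no. Count so far: 2
Gen 8: crossing 2x4. Involves strand 4? yes. Count so far: 3

Answer: 3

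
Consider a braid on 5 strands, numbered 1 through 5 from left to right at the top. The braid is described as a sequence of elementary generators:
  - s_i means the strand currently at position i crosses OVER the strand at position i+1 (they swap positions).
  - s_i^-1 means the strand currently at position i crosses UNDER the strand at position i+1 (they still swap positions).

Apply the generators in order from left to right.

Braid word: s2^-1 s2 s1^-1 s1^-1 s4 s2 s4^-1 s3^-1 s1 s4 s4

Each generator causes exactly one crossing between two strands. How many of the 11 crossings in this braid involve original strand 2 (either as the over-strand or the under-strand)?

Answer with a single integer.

Gen 1: crossing 2x3. Involves strand 2? yes. Count so far: 1
Gen 2: crossing 3x2. Involves strand 2? yes. Count so far: 2
Gen 3: crossing 1x2. Involves strand 2? yes. Count so far: 3
Gen 4: crossing 2x1. Involves strand 2? yes. Count so far: 4
Gen 5: crossing 4x5. Involves strand 2? no. Count so far: 4
Gen 6: crossing 2x3. Involves strand 2? yes. Count so far: 5
Gen 7: crossing 5x4. Involves strand 2? no. Count so far: 5
Gen 8: crossing 2x4. Involves strand 2? yes. Count so far: 6
Gen 9: crossing 1x3. Involves strand 2? no. Count so far: 6
Gen 10: crossing 2x5. Involves strand 2? yes. Count so far: 7
Gen 11: crossing 5x2. Involves strand 2? yes. Count so far: 8

Answer: 8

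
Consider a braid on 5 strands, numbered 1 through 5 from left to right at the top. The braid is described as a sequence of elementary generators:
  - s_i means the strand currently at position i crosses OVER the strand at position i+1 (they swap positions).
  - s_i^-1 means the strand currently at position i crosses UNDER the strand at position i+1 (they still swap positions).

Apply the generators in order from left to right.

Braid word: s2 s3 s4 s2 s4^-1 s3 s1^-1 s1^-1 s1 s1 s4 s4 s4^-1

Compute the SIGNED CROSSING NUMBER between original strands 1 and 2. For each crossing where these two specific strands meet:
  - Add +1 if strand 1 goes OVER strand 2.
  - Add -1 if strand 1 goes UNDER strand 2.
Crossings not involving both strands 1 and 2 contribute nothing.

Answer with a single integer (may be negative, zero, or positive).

Gen 1: crossing 2x3. Both 1&2? no. Sum: 0
Gen 2: crossing 2x4. Both 1&2? no. Sum: 0
Gen 3: crossing 2x5. Both 1&2? no. Sum: 0
Gen 4: crossing 3x4. Both 1&2? no. Sum: 0
Gen 5: crossing 5x2. Both 1&2? no. Sum: 0
Gen 6: crossing 3x2. Both 1&2? no. Sum: 0
Gen 7: crossing 1x4. Both 1&2? no. Sum: 0
Gen 8: crossing 4x1. Both 1&2? no. Sum: 0
Gen 9: crossing 1x4. Both 1&2? no. Sum: 0
Gen 10: crossing 4x1. Both 1&2? no. Sum: 0
Gen 11: crossing 3x5. Both 1&2? no. Sum: 0
Gen 12: crossing 5x3. Both 1&2? no. Sum: 0
Gen 13: crossing 3x5. Both 1&2? no. Sum: 0

Answer: 0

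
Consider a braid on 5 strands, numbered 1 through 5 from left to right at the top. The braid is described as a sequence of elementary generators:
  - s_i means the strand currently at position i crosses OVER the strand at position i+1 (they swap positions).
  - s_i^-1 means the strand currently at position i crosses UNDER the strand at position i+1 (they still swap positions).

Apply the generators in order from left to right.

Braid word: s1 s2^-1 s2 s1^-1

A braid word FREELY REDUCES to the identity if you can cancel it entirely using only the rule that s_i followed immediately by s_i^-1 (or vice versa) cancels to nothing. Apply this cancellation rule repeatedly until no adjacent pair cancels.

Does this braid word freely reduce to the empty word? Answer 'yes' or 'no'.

Answer: yes

Derivation:
Gen 1 (s1): push. Stack: [s1]
Gen 2 (s2^-1): push. Stack: [s1 s2^-1]
Gen 3 (s2): cancels prior s2^-1. Stack: [s1]
Gen 4 (s1^-1): cancels prior s1. Stack: []
Reduced word: (empty)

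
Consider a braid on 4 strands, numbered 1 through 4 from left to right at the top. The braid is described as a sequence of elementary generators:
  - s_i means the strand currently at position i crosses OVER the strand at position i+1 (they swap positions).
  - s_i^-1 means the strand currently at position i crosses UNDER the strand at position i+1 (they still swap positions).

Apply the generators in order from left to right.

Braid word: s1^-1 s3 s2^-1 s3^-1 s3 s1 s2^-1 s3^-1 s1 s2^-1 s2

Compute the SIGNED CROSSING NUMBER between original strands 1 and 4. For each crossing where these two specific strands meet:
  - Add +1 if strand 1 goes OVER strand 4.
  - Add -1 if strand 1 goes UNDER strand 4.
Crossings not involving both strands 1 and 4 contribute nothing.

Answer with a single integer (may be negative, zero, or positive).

Answer: -2

Derivation:
Gen 1: crossing 1x2. Both 1&4? no. Sum: 0
Gen 2: crossing 3x4. Both 1&4? no. Sum: 0
Gen 3: 1 under 4. Both 1&4? yes. Contrib: -1. Sum: -1
Gen 4: crossing 1x3. Both 1&4? no. Sum: -1
Gen 5: crossing 3x1. Both 1&4? no. Sum: -1
Gen 6: crossing 2x4. Both 1&4? no. Sum: -1
Gen 7: crossing 2x1. Both 1&4? no. Sum: -1
Gen 8: crossing 2x3. Both 1&4? no. Sum: -1
Gen 9: 4 over 1. Both 1&4? yes. Contrib: -1. Sum: -2
Gen 10: crossing 4x3. Both 1&4? no. Sum: -2
Gen 11: crossing 3x4. Both 1&4? no. Sum: -2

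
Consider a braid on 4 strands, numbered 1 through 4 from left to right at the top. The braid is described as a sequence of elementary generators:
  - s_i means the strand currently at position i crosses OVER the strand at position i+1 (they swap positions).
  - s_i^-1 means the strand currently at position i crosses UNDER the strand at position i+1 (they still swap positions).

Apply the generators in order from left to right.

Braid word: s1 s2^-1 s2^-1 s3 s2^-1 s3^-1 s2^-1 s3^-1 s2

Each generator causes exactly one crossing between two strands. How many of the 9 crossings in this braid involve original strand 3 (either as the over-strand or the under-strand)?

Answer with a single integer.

Gen 1: crossing 1x2. Involves strand 3? no. Count so far: 0
Gen 2: crossing 1x3. Involves strand 3? yes. Count so far: 1
Gen 3: crossing 3x1. Involves strand 3? yes. Count so far: 2
Gen 4: crossing 3x4. Involves strand 3? yes. Count so far: 3
Gen 5: crossing 1x4. Involves strand 3? no. Count so far: 3
Gen 6: crossing 1x3. Involves strand 3? yes. Count so far: 4
Gen 7: crossing 4x3. Involves strand 3? yes. Count so far: 5
Gen 8: crossing 4x1. Involves strand 3? no. Count so far: 5
Gen 9: crossing 3x1. Involves strand 3? yes. Count so far: 6

Answer: 6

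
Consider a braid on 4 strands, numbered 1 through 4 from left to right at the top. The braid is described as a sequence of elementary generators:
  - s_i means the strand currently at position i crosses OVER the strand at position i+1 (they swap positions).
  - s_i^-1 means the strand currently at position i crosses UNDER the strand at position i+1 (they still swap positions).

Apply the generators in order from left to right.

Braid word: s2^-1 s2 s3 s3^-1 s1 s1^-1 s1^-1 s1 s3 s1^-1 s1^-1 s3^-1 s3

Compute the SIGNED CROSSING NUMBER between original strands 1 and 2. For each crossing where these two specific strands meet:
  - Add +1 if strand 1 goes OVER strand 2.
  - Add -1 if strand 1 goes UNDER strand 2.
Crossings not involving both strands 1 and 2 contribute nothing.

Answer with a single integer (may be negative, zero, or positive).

Gen 1: crossing 2x3. Both 1&2? no. Sum: 0
Gen 2: crossing 3x2. Both 1&2? no. Sum: 0
Gen 3: crossing 3x4. Both 1&2? no. Sum: 0
Gen 4: crossing 4x3. Both 1&2? no. Sum: 0
Gen 5: 1 over 2. Both 1&2? yes. Contrib: +1. Sum: 1
Gen 6: 2 under 1. Both 1&2? yes. Contrib: +1. Sum: 2
Gen 7: 1 under 2. Both 1&2? yes. Contrib: -1. Sum: 1
Gen 8: 2 over 1. Both 1&2? yes. Contrib: -1. Sum: 0
Gen 9: crossing 3x4. Both 1&2? no. Sum: 0
Gen 10: 1 under 2. Both 1&2? yes. Contrib: -1. Sum: -1
Gen 11: 2 under 1. Both 1&2? yes. Contrib: +1. Sum: 0
Gen 12: crossing 4x3. Both 1&2? no. Sum: 0
Gen 13: crossing 3x4. Both 1&2? no. Sum: 0

Answer: 0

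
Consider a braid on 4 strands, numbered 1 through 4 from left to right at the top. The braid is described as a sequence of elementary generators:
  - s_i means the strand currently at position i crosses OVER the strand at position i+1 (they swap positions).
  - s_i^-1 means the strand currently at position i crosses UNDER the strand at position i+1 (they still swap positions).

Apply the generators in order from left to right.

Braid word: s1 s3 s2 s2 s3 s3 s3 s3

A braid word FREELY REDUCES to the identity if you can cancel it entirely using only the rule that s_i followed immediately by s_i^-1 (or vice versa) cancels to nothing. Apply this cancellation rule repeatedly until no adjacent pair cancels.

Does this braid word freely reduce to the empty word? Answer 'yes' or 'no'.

Answer: no

Derivation:
Gen 1 (s1): push. Stack: [s1]
Gen 2 (s3): push. Stack: [s1 s3]
Gen 3 (s2): push. Stack: [s1 s3 s2]
Gen 4 (s2): push. Stack: [s1 s3 s2 s2]
Gen 5 (s3): push. Stack: [s1 s3 s2 s2 s3]
Gen 6 (s3): push. Stack: [s1 s3 s2 s2 s3 s3]
Gen 7 (s3): push. Stack: [s1 s3 s2 s2 s3 s3 s3]
Gen 8 (s3): push. Stack: [s1 s3 s2 s2 s3 s3 s3 s3]
Reduced word: s1 s3 s2 s2 s3 s3 s3 s3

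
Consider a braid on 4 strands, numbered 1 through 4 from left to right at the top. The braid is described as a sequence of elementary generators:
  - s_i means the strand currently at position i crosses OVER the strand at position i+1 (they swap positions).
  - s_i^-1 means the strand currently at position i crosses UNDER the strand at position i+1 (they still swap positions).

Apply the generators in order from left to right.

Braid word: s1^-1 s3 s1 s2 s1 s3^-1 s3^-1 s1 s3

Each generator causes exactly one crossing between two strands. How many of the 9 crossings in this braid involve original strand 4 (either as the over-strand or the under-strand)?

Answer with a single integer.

Gen 1: crossing 1x2. Involves strand 4? no. Count so far: 0
Gen 2: crossing 3x4. Involves strand 4? yes. Count so far: 1
Gen 3: crossing 2x1. Involves strand 4? no. Count so far: 1
Gen 4: crossing 2x4. Involves strand 4? yes. Count so far: 2
Gen 5: crossing 1x4. Involves strand 4? yes. Count so far: 3
Gen 6: crossing 2x3. Involves strand 4? no. Count so far: 3
Gen 7: crossing 3x2. Involves strand 4? no. Count so far: 3
Gen 8: crossing 4x1. Involves strand 4? yes. Count so far: 4
Gen 9: crossing 2x3. Involves strand 4? no. Count so far: 4

Answer: 4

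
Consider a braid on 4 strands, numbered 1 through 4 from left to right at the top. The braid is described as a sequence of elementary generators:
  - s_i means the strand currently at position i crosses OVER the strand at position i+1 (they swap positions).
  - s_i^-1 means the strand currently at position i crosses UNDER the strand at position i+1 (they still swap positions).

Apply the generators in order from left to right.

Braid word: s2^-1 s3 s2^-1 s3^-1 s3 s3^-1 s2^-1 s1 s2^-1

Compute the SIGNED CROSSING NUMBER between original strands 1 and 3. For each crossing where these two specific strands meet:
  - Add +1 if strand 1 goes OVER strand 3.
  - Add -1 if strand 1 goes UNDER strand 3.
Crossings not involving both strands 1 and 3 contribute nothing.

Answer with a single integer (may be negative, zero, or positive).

Gen 1: crossing 2x3. Both 1&3? no. Sum: 0
Gen 2: crossing 2x4. Both 1&3? no. Sum: 0
Gen 3: crossing 3x4. Both 1&3? no. Sum: 0
Gen 4: crossing 3x2. Both 1&3? no. Sum: 0
Gen 5: crossing 2x3. Both 1&3? no. Sum: 0
Gen 6: crossing 3x2. Both 1&3? no. Sum: 0
Gen 7: crossing 4x2. Both 1&3? no. Sum: 0
Gen 8: crossing 1x2. Both 1&3? no. Sum: 0
Gen 9: crossing 1x4. Both 1&3? no. Sum: 0

Answer: 0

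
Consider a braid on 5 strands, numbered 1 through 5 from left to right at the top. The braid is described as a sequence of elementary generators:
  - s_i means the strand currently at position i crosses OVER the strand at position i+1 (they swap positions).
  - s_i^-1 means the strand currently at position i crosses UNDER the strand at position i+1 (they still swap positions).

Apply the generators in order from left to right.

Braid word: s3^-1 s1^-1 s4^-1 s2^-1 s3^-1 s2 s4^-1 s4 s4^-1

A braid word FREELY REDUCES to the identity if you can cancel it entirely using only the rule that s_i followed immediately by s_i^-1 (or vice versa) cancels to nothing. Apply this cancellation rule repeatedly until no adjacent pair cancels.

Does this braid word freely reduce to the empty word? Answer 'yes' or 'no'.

Gen 1 (s3^-1): push. Stack: [s3^-1]
Gen 2 (s1^-1): push. Stack: [s3^-1 s1^-1]
Gen 3 (s4^-1): push. Stack: [s3^-1 s1^-1 s4^-1]
Gen 4 (s2^-1): push. Stack: [s3^-1 s1^-1 s4^-1 s2^-1]
Gen 5 (s3^-1): push. Stack: [s3^-1 s1^-1 s4^-1 s2^-1 s3^-1]
Gen 6 (s2): push. Stack: [s3^-1 s1^-1 s4^-1 s2^-1 s3^-1 s2]
Gen 7 (s4^-1): push. Stack: [s3^-1 s1^-1 s4^-1 s2^-1 s3^-1 s2 s4^-1]
Gen 8 (s4): cancels prior s4^-1. Stack: [s3^-1 s1^-1 s4^-1 s2^-1 s3^-1 s2]
Gen 9 (s4^-1): push. Stack: [s3^-1 s1^-1 s4^-1 s2^-1 s3^-1 s2 s4^-1]
Reduced word: s3^-1 s1^-1 s4^-1 s2^-1 s3^-1 s2 s4^-1

Answer: no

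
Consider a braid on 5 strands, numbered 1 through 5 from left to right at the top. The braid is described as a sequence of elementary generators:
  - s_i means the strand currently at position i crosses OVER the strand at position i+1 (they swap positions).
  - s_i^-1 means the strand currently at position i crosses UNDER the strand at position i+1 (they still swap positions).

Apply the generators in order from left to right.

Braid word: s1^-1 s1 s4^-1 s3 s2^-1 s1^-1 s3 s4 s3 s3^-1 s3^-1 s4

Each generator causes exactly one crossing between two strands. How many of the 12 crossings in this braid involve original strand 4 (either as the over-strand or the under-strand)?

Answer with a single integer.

Answer: 5

Derivation:
Gen 1: crossing 1x2. Involves strand 4? no. Count so far: 0
Gen 2: crossing 2x1. Involves strand 4? no. Count so far: 0
Gen 3: crossing 4x5. Involves strand 4? yes. Count so far: 1
Gen 4: crossing 3x5. Involves strand 4? no. Count so far: 1
Gen 5: crossing 2x5. Involves strand 4? no. Count so far: 1
Gen 6: crossing 1x5. Involves strand 4? no. Count so far: 1
Gen 7: crossing 2x3. Involves strand 4? no. Count so far: 1
Gen 8: crossing 2x4. Involves strand 4? yes. Count so far: 2
Gen 9: crossing 3x4. Involves strand 4? yes. Count so far: 3
Gen 10: crossing 4x3. Involves strand 4? yes. Count so far: 4
Gen 11: crossing 3x4. Involves strand 4? yes. Count so far: 5
Gen 12: crossing 3x2. Involves strand 4? no. Count so far: 5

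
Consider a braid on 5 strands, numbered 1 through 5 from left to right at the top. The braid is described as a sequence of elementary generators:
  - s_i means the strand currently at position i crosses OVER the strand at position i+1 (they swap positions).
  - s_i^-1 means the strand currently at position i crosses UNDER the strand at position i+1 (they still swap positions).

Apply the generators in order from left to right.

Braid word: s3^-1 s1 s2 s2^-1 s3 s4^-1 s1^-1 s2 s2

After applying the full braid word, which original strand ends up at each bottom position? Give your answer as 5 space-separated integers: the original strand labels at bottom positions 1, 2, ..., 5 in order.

Answer: 1 2 3 5 4

Derivation:
Gen 1 (s3^-1): strand 3 crosses under strand 4. Perm now: [1 2 4 3 5]
Gen 2 (s1): strand 1 crosses over strand 2. Perm now: [2 1 4 3 5]
Gen 3 (s2): strand 1 crosses over strand 4. Perm now: [2 4 1 3 5]
Gen 4 (s2^-1): strand 4 crosses under strand 1. Perm now: [2 1 4 3 5]
Gen 5 (s3): strand 4 crosses over strand 3. Perm now: [2 1 3 4 5]
Gen 6 (s4^-1): strand 4 crosses under strand 5. Perm now: [2 1 3 5 4]
Gen 7 (s1^-1): strand 2 crosses under strand 1. Perm now: [1 2 3 5 4]
Gen 8 (s2): strand 2 crosses over strand 3. Perm now: [1 3 2 5 4]
Gen 9 (s2): strand 3 crosses over strand 2. Perm now: [1 2 3 5 4]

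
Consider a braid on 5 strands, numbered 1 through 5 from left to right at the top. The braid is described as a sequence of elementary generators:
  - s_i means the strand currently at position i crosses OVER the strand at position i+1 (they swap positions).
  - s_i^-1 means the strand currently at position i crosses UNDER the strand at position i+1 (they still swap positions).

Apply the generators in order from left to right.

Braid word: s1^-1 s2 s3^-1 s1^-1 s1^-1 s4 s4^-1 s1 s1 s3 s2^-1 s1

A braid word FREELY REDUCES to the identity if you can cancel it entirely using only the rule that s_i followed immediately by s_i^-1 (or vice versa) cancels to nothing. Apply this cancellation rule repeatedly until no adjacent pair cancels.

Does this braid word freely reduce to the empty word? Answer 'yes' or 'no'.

Answer: yes

Derivation:
Gen 1 (s1^-1): push. Stack: [s1^-1]
Gen 2 (s2): push. Stack: [s1^-1 s2]
Gen 3 (s3^-1): push. Stack: [s1^-1 s2 s3^-1]
Gen 4 (s1^-1): push. Stack: [s1^-1 s2 s3^-1 s1^-1]
Gen 5 (s1^-1): push. Stack: [s1^-1 s2 s3^-1 s1^-1 s1^-1]
Gen 6 (s4): push. Stack: [s1^-1 s2 s3^-1 s1^-1 s1^-1 s4]
Gen 7 (s4^-1): cancels prior s4. Stack: [s1^-1 s2 s3^-1 s1^-1 s1^-1]
Gen 8 (s1): cancels prior s1^-1. Stack: [s1^-1 s2 s3^-1 s1^-1]
Gen 9 (s1): cancels prior s1^-1. Stack: [s1^-1 s2 s3^-1]
Gen 10 (s3): cancels prior s3^-1. Stack: [s1^-1 s2]
Gen 11 (s2^-1): cancels prior s2. Stack: [s1^-1]
Gen 12 (s1): cancels prior s1^-1. Stack: []
Reduced word: (empty)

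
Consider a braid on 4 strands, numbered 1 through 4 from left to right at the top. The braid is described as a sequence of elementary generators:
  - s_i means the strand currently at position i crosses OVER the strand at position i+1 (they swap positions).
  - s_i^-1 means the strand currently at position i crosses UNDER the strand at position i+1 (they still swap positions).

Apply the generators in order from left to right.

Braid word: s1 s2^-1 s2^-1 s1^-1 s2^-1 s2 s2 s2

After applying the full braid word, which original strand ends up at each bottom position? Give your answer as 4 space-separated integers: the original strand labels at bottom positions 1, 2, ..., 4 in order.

Answer: 1 2 3 4

Derivation:
Gen 1 (s1): strand 1 crosses over strand 2. Perm now: [2 1 3 4]
Gen 2 (s2^-1): strand 1 crosses under strand 3. Perm now: [2 3 1 4]
Gen 3 (s2^-1): strand 3 crosses under strand 1. Perm now: [2 1 3 4]
Gen 4 (s1^-1): strand 2 crosses under strand 1. Perm now: [1 2 3 4]
Gen 5 (s2^-1): strand 2 crosses under strand 3. Perm now: [1 3 2 4]
Gen 6 (s2): strand 3 crosses over strand 2. Perm now: [1 2 3 4]
Gen 7 (s2): strand 2 crosses over strand 3. Perm now: [1 3 2 4]
Gen 8 (s2): strand 3 crosses over strand 2. Perm now: [1 2 3 4]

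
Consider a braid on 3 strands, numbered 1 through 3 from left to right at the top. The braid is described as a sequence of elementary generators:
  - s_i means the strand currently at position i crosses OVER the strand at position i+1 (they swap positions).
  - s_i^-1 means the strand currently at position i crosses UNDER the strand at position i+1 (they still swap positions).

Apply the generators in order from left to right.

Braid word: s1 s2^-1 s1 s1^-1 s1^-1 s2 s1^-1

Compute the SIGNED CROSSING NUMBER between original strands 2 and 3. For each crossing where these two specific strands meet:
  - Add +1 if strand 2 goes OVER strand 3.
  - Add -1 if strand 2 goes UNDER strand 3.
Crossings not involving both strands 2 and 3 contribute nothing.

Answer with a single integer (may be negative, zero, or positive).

Answer: 1

Derivation:
Gen 1: crossing 1x2. Both 2&3? no. Sum: 0
Gen 2: crossing 1x3. Both 2&3? no. Sum: 0
Gen 3: 2 over 3. Both 2&3? yes. Contrib: +1. Sum: 1
Gen 4: 3 under 2. Both 2&3? yes. Contrib: +1. Sum: 2
Gen 5: 2 under 3. Both 2&3? yes. Contrib: -1. Sum: 1
Gen 6: crossing 2x1. Both 2&3? no. Sum: 1
Gen 7: crossing 3x1. Both 2&3? no. Sum: 1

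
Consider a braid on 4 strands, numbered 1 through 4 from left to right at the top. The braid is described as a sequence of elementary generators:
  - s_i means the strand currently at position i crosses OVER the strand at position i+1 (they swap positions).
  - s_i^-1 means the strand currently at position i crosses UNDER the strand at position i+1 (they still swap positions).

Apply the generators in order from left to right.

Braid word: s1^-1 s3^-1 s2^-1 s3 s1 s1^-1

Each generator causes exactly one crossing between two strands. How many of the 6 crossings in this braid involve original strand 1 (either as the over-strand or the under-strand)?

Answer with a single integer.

Gen 1: crossing 1x2. Involves strand 1? yes. Count so far: 1
Gen 2: crossing 3x4. Involves strand 1? no. Count so far: 1
Gen 3: crossing 1x4. Involves strand 1? yes. Count so far: 2
Gen 4: crossing 1x3. Involves strand 1? yes. Count so far: 3
Gen 5: crossing 2x4. Involves strand 1? no. Count so far: 3
Gen 6: crossing 4x2. Involves strand 1? no. Count so far: 3

Answer: 3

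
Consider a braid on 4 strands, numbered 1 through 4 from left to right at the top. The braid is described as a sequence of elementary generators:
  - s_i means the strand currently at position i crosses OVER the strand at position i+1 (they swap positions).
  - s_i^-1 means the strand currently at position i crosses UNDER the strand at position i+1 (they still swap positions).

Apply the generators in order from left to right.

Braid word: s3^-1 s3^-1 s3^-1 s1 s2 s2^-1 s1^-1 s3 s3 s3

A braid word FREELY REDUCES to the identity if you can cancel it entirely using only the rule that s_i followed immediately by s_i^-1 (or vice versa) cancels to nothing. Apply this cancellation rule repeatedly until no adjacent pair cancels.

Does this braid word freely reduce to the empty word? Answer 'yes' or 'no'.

Gen 1 (s3^-1): push. Stack: [s3^-1]
Gen 2 (s3^-1): push. Stack: [s3^-1 s3^-1]
Gen 3 (s3^-1): push. Stack: [s3^-1 s3^-1 s3^-1]
Gen 4 (s1): push. Stack: [s3^-1 s3^-1 s3^-1 s1]
Gen 5 (s2): push. Stack: [s3^-1 s3^-1 s3^-1 s1 s2]
Gen 6 (s2^-1): cancels prior s2. Stack: [s3^-1 s3^-1 s3^-1 s1]
Gen 7 (s1^-1): cancels prior s1. Stack: [s3^-1 s3^-1 s3^-1]
Gen 8 (s3): cancels prior s3^-1. Stack: [s3^-1 s3^-1]
Gen 9 (s3): cancels prior s3^-1. Stack: [s3^-1]
Gen 10 (s3): cancels prior s3^-1. Stack: []
Reduced word: (empty)

Answer: yes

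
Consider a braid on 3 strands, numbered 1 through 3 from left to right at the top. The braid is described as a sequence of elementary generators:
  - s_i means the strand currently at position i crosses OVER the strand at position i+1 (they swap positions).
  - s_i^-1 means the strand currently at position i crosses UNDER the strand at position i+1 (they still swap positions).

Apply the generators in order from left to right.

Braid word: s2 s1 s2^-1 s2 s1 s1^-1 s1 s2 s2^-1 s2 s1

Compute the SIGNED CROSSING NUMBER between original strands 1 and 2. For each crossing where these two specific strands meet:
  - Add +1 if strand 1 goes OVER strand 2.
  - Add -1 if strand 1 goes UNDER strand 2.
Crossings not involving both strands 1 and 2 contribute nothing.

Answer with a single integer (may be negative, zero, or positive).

Gen 1: crossing 2x3. Both 1&2? no. Sum: 0
Gen 2: crossing 1x3. Both 1&2? no. Sum: 0
Gen 3: 1 under 2. Both 1&2? yes. Contrib: -1. Sum: -1
Gen 4: 2 over 1. Both 1&2? yes. Contrib: -1. Sum: -2
Gen 5: crossing 3x1. Both 1&2? no. Sum: -2
Gen 6: crossing 1x3. Both 1&2? no. Sum: -2
Gen 7: crossing 3x1. Both 1&2? no. Sum: -2
Gen 8: crossing 3x2. Both 1&2? no. Sum: -2
Gen 9: crossing 2x3. Both 1&2? no. Sum: -2
Gen 10: crossing 3x2. Both 1&2? no. Sum: -2
Gen 11: 1 over 2. Both 1&2? yes. Contrib: +1. Sum: -1

Answer: -1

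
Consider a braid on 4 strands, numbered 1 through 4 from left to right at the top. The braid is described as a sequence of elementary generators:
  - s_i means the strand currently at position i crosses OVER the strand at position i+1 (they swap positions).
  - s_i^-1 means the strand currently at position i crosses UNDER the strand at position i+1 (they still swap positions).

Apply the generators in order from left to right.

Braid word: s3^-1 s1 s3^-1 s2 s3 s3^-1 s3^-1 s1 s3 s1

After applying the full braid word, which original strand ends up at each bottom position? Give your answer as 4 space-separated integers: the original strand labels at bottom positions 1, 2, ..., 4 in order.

Gen 1 (s3^-1): strand 3 crosses under strand 4. Perm now: [1 2 4 3]
Gen 2 (s1): strand 1 crosses over strand 2. Perm now: [2 1 4 3]
Gen 3 (s3^-1): strand 4 crosses under strand 3. Perm now: [2 1 3 4]
Gen 4 (s2): strand 1 crosses over strand 3. Perm now: [2 3 1 4]
Gen 5 (s3): strand 1 crosses over strand 4. Perm now: [2 3 4 1]
Gen 6 (s3^-1): strand 4 crosses under strand 1. Perm now: [2 3 1 4]
Gen 7 (s3^-1): strand 1 crosses under strand 4. Perm now: [2 3 4 1]
Gen 8 (s1): strand 2 crosses over strand 3. Perm now: [3 2 4 1]
Gen 9 (s3): strand 4 crosses over strand 1. Perm now: [3 2 1 4]
Gen 10 (s1): strand 3 crosses over strand 2. Perm now: [2 3 1 4]

Answer: 2 3 1 4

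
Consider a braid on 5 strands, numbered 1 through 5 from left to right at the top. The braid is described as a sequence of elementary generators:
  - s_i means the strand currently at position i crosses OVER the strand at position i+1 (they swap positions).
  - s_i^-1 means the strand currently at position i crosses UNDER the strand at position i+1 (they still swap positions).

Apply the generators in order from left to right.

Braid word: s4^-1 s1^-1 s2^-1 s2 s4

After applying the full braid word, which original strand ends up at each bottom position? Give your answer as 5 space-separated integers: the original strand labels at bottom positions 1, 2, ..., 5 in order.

Answer: 2 1 3 4 5

Derivation:
Gen 1 (s4^-1): strand 4 crosses under strand 5. Perm now: [1 2 3 5 4]
Gen 2 (s1^-1): strand 1 crosses under strand 2. Perm now: [2 1 3 5 4]
Gen 3 (s2^-1): strand 1 crosses under strand 3. Perm now: [2 3 1 5 4]
Gen 4 (s2): strand 3 crosses over strand 1. Perm now: [2 1 3 5 4]
Gen 5 (s4): strand 5 crosses over strand 4. Perm now: [2 1 3 4 5]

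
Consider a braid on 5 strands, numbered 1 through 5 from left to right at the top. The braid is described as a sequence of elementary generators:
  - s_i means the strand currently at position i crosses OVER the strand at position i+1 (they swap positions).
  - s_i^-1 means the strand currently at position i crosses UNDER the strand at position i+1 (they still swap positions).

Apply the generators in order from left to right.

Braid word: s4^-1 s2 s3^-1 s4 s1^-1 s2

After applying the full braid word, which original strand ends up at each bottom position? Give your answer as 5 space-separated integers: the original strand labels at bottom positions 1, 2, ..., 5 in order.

Gen 1 (s4^-1): strand 4 crosses under strand 5. Perm now: [1 2 3 5 4]
Gen 2 (s2): strand 2 crosses over strand 3. Perm now: [1 3 2 5 4]
Gen 3 (s3^-1): strand 2 crosses under strand 5. Perm now: [1 3 5 2 4]
Gen 4 (s4): strand 2 crosses over strand 4. Perm now: [1 3 5 4 2]
Gen 5 (s1^-1): strand 1 crosses under strand 3. Perm now: [3 1 5 4 2]
Gen 6 (s2): strand 1 crosses over strand 5. Perm now: [3 5 1 4 2]

Answer: 3 5 1 4 2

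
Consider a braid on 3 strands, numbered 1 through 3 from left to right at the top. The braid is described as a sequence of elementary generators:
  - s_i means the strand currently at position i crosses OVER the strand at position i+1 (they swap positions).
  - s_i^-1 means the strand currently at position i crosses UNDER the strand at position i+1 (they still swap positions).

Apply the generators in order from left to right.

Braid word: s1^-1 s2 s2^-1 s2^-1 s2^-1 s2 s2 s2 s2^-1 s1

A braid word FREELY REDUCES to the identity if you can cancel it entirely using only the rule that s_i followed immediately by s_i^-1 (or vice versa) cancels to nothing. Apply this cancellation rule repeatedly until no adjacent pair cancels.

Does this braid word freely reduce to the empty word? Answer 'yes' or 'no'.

Answer: yes

Derivation:
Gen 1 (s1^-1): push. Stack: [s1^-1]
Gen 2 (s2): push. Stack: [s1^-1 s2]
Gen 3 (s2^-1): cancels prior s2. Stack: [s1^-1]
Gen 4 (s2^-1): push. Stack: [s1^-1 s2^-1]
Gen 5 (s2^-1): push. Stack: [s1^-1 s2^-1 s2^-1]
Gen 6 (s2): cancels prior s2^-1. Stack: [s1^-1 s2^-1]
Gen 7 (s2): cancels prior s2^-1. Stack: [s1^-1]
Gen 8 (s2): push. Stack: [s1^-1 s2]
Gen 9 (s2^-1): cancels prior s2. Stack: [s1^-1]
Gen 10 (s1): cancels prior s1^-1. Stack: []
Reduced word: (empty)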